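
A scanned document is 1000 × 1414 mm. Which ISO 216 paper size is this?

B0 (1000 × 1414 mm)

Aspect ratio 1414/1000 ≈ 1.414 — close to the ISO √2 ≈ 1.414.
In the B-series (B0 = 1000 × 1414 mm): B0 = 1000 × 1414 mm.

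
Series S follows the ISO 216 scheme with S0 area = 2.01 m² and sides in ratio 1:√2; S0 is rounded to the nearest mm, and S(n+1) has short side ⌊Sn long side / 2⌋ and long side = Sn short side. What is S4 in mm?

298 × 421 mm

Let S0's short side be w mm. w · w√2 = 2.01 m² = 2,010,000 mm², so w ≈ 1192.2 mm and w√2 ≈ 1686.0 mm → S0 = 1192 × 1686 mm.
S1: ⌊1686/2⌋ × 1192 = 843 × 1192 mm
S2: ⌊1192/2⌋ × 843 = 596 × 843 mm
S3: ⌊843/2⌋ × 596 = 421 × 596 mm
S4: ⌊596/2⌋ × 421 = 298 × 421 mm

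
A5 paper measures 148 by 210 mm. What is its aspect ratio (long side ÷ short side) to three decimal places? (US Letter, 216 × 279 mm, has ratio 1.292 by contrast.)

1.419

210 / 148 = 1.419
ISO 216 targets √2 ≈ 1.414; the +0.005 deviation is from mm rounding.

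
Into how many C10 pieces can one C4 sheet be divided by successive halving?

Each ISO step halves the sheet: 1 × C4 → 2 × C5 → 4 × C6 → 8 × C7 → …
From C4 to C10 is 6 halving steps: 2^6 = 64.

64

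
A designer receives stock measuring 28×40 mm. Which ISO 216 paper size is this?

Aspect ratio 40/28 ≈ 1.429 — close to the ISO √2 ≈ 1.414.
In the C-series (envelope sizes, between A and B): C10 = 28 × 40 mm.

C10 (28 × 40 mm)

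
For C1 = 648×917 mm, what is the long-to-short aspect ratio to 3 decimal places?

917 / 648 = 1.415
Matches √2 ≈ 1.414 — the ISO 216 defining ratio.

1.415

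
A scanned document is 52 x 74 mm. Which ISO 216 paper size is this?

Aspect ratio 74/52 ≈ 1.423 — close to the ISO √2 ≈ 1.414.
In the A-series (A0 area = 1 m²): A8 = 52 × 74 mm.

A8 (52 × 74 mm)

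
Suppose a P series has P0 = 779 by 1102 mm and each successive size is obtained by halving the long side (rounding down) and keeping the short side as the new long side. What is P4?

P1: ⌊1102/2⌋ × 779 = 551 × 779 mm
P2: ⌊779/2⌋ × 551 = 389 × 551 mm
P3: ⌊551/2⌋ × 389 = 275 × 389 mm
P4: ⌊389/2⌋ × 275 = 194 × 275 mm

194 × 275 mm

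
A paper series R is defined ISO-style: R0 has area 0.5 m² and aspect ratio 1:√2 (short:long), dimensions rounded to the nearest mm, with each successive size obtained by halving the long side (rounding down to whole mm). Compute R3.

210 × 297 mm

Let R0's short side be w mm. w · w√2 = 0.5 m² = 500,000 mm², so w ≈ 594.6 mm and w√2 ≈ 840.9 mm → R0 = 595 × 841 mm.
R1: ⌊841/2⌋ × 595 = 420 × 595 mm
R2: ⌊595/2⌋ × 420 = 297 × 420 mm
R3: ⌊420/2⌋ × 297 = 210 × 297 mm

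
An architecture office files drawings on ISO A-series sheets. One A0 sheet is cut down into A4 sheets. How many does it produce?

16

Each ISO step halves the sheet: 1 × A0 → 2 × A1 → 4 × A2 → 8 × A3 → …
From A0 to A4 is 4 halving steps: 2^4 = 16.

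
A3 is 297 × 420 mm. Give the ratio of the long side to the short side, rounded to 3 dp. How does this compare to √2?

1.414

420 / 297 = 1.414
Matches √2 ≈ 1.414 — the ISO 216 defining ratio.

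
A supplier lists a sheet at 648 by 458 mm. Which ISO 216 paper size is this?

Aspect ratio 648/458 ≈ 1.415 — close to the ISO √2 ≈ 1.414.
In the C-series (envelope sizes, between A and B): C2 = 458 × 648 mm.

C2 (458 × 648 mm)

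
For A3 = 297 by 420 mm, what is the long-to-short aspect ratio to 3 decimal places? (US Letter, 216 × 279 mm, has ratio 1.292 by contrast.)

420 / 297 = 1.414
Matches √2 ≈ 1.414 — the ISO 216 defining ratio.

1.414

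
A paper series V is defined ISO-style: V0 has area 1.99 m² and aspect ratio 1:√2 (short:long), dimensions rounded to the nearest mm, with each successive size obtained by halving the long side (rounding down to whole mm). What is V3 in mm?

Let V0's short side be w mm. w · w√2 = 1.99 m² = 1,990,000 mm², so w ≈ 1186.2 mm and w√2 ≈ 1677.6 mm → V0 = 1186 × 1678 mm.
V1: ⌊1678/2⌋ × 1186 = 839 × 1186 mm
V2: ⌊1186/2⌋ × 839 = 593 × 839 mm
V3: ⌊839/2⌋ × 593 = 419 × 593 mm

419 × 593 mm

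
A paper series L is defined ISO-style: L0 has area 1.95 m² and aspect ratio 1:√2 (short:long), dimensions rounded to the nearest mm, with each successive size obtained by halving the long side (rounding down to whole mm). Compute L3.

Let L0's short side be w mm. w · w√2 = 1.95 m² = 1,950,000 mm², so w ≈ 1174.2 mm and w√2 ≈ 1660.6 mm → L0 = 1174 × 1661 mm.
L1: ⌊1661/2⌋ × 1174 = 830 × 1174 mm
L2: ⌊1174/2⌋ × 830 = 587 × 830 mm
L3: ⌊830/2⌋ × 587 = 415 × 587 mm

415 × 587 mm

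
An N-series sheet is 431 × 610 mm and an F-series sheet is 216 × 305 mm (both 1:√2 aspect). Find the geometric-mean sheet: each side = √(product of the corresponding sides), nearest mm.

305 × 431 mm

Short side: √(431 · 216) = √93096 ≈ 305.1 → 305 mm
Long side: √(610 · 305) = √186050 ≈ 431.3 → 431 mm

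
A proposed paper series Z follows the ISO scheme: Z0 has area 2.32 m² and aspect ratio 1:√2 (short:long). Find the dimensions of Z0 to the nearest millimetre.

Let the short side be w mm. Then w · w√2 = 2.32 m² = 2,320,000 mm².
w² = 2,320,000/√2, so w ≈ 1280.8 mm; long side = w√2 ≈ 1811.3 mm.

1281 × 1811 mm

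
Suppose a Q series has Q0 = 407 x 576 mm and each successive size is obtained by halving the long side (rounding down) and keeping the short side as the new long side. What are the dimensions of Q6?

50 × 72 mm

Q1 = 288 × 407 mm (from Q0 by 1 halving).
Q2: ⌊407/2⌋ × 288 = 203 × 288 mm
Q3: ⌊288/2⌋ × 203 = 144 × 203 mm
Q4: ⌊203/2⌋ × 144 = 101 × 144 mm
Q5: ⌊144/2⌋ × 101 = 72 × 101 mm
Q6: ⌊101/2⌋ × 72 = 50 × 72 mm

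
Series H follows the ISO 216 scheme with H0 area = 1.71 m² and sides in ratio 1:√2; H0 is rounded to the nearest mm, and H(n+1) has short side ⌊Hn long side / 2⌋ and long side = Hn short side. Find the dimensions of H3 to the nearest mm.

388 × 550 mm

Let H0's short side be w mm. w · w√2 = 1.71 m² = 1,710,000 mm², so w ≈ 1099.6 mm and w√2 ≈ 1555.1 mm → H0 = 1100 × 1555 mm.
H1: ⌊1555/2⌋ × 1100 = 777 × 1100 mm
H2: ⌊1100/2⌋ × 777 = 550 × 777 mm
H3: ⌊777/2⌋ × 550 = 388 × 550 mm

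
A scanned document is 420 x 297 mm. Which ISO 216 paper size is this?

Aspect ratio 420/297 ≈ 1.414 — close to the ISO √2 ≈ 1.414.
In the A-series (A0 area = 1 m²): A3 = 297 × 420 mm.

A3 (297 × 420 mm)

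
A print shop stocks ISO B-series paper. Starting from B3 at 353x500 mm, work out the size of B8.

62 × 88 mm

B4: ⌊500/2⌋ × 353 = 250 × 353 mm
B5: ⌊353/2⌋ × 250 = 176 × 250 mm
B6: ⌊250/2⌋ × 176 = 125 × 176 mm
B7: ⌊176/2⌋ × 125 = 88 × 125 mm
B8: ⌊125/2⌋ × 88 = 62 × 88 mm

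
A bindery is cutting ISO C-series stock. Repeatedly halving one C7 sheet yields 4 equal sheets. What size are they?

4 = 2^2, so 2 halving steps.
C7 → C8 → … → C9 after 2 steps.

C9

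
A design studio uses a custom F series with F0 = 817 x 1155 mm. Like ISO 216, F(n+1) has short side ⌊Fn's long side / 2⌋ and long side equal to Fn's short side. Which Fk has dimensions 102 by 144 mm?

F6

F0: 817 × 1155 mm
F1: 577 × 817 mm
F2: 408 × 577 mm
F3: 288 × 408 mm
F4: 204 × 288 mm
F5: 144 × 204 mm
F6: 102 × 144 mm
F7: 72 × 102 mm
→ matches F6.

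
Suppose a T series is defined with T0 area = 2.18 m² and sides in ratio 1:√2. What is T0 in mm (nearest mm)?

1242 × 1756 mm

Let the short side be w mm. Then w · w√2 = 2.18 m² = 2,180,000 mm².
w² = 2,180,000/√2, so w ≈ 1241.6 mm; long side = w√2 ≈ 1755.8 mm.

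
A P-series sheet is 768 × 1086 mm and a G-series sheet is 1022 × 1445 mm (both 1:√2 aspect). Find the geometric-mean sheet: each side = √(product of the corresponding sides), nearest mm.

886 × 1253 mm

Short side: √(768 · 1022) = √784896 ≈ 885.9 → 886 mm
Long side: √(1086 · 1445) = √1569270 ≈ 1252.7 → 1253 mm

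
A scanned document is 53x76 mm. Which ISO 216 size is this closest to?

Aspect ratio 76/53 ≈ 1.434 (ISO target is √2 ≈ 1.414).
In the A-series (A0 area = 1 m²): A8 = 52 × 74 mm.
Off by 3 mm total — nearest standard size.

A8 (52 × 74 mm)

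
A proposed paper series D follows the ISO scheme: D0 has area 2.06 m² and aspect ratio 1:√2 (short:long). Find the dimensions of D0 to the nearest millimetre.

1207 × 1707 mm

Let the short side be w mm. Then w · w√2 = 2.06 m² = 2,060,000 mm².
w² = 2,060,000/√2, so w ≈ 1206.9 mm; long side = w√2 ≈ 1706.8 mm.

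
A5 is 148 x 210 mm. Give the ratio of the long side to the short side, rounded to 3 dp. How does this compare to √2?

210 / 148 = 1.419
ISO 216 targets √2 ≈ 1.414; the +0.005 deviation is from mm rounding.

1.419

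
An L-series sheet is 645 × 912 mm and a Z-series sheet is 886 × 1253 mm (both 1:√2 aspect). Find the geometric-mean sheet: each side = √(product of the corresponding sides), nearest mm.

756 × 1069 mm

Short side: √(645 · 886) = √571470 ≈ 756.0 → 756 mm
Long side: √(912 · 1253) = √1142736 ≈ 1069.0 → 1069 mm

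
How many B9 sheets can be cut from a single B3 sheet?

64

Each ISO step halves the sheet: 1 × B3 → 2 × B4 → 4 × B5 → 8 × B6 → …
From B3 to B9 is 6 halving steps: 2^6 = 64.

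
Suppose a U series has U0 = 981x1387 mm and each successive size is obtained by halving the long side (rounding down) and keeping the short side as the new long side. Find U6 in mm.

122 × 173 mm

U1 = 693 × 981 mm (from U0 by 1 halving).
U2: ⌊981/2⌋ × 693 = 490 × 693 mm
U3: ⌊693/2⌋ × 490 = 346 × 490 mm
U4: ⌊490/2⌋ × 346 = 245 × 346 mm
U5: ⌊346/2⌋ × 245 = 173 × 245 mm
U6: ⌊245/2⌋ × 173 = 122 × 173 mm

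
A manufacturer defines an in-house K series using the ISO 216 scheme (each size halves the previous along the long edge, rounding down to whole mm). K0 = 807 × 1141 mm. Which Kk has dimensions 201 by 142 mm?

K0: 807 × 1141 mm
K1: 570 × 807 mm
K2: 403 × 570 mm
K3: 285 × 403 mm
K4: 201 × 285 mm
K5: 142 × 201 mm
K6: 100 × 142 mm
→ matches K5.

K5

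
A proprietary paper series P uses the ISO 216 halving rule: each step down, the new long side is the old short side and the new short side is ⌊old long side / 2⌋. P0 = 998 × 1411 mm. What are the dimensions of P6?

P1 = 705 × 998 mm (from P0 by 1 halving).
P2: ⌊998/2⌋ × 705 = 499 × 705 mm
P3: ⌊705/2⌋ × 499 = 352 × 499 mm
P4: ⌊499/2⌋ × 352 = 249 × 352 mm
P5: ⌊352/2⌋ × 249 = 176 × 249 mm
P6: ⌊249/2⌋ × 176 = 124 × 176 mm

124 × 176 mm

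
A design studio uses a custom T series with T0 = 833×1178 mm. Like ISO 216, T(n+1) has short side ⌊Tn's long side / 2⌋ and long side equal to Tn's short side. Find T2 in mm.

T1: ⌊1178/2⌋ × 833 = 589 × 833 mm
T2: ⌊833/2⌋ × 589 = 416 × 589 mm

416 × 589 mm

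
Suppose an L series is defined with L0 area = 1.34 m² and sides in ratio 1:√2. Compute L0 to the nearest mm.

973 × 1377 mm

Let the short side be w mm. Then w · w√2 = 1.34 m² = 1,340,000 mm².
w² = 1,340,000/√2, so w ≈ 973.4 mm; long side = w√2 ≈ 1376.6 mm.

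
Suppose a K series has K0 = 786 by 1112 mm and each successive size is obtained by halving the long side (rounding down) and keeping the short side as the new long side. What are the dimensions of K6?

98 × 139 mm

K1: ⌊1112/2⌋ × 786 = 556 × 786 mm
K2: ⌊786/2⌋ × 556 = 393 × 556 mm
K3: ⌊556/2⌋ × 393 = 278 × 393 mm
K4: ⌊393/2⌋ × 278 = 196 × 278 mm
K5: ⌊278/2⌋ × 196 = 139 × 196 mm
K6: ⌊196/2⌋ × 139 = 98 × 139 mm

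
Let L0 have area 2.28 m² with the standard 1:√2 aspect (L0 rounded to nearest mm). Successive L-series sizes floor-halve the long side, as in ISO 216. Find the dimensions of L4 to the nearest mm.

317 × 449 mm

Let L0's short side be w mm. w · w√2 = 2.28 m² = 2,280,000 mm², so w ≈ 1269.7 mm and w√2 ≈ 1795.7 mm → L0 = 1270 × 1796 mm.
L1: ⌊1796/2⌋ × 1270 = 898 × 1270 mm
L2: ⌊1270/2⌋ × 898 = 635 × 898 mm
L3: ⌊898/2⌋ × 635 = 449 × 635 mm
L4: ⌊635/2⌋ × 449 = 317 × 449 mm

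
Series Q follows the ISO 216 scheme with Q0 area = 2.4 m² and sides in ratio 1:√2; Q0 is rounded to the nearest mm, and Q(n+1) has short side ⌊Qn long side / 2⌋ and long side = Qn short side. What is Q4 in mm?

325 × 460 mm

Let Q0's short side be w mm. w · w√2 = 2.4 m² = 2,400,000 mm², so w ≈ 1302.7 mm and w√2 ≈ 1842.3 mm → Q0 = 1303 × 1842 mm.
Q1: ⌊1842/2⌋ × 1303 = 921 × 1303 mm
Q2: ⌊1303/2⌋ × 921 = 651 × 921 mm
Q3: ⌊921/2⌋ × 651 = 460 × 651 mm
Q4: ⌊651/2⌋ × 460 = 325 × 460 mm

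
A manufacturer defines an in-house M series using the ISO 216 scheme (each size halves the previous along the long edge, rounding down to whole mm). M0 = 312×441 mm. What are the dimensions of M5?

55 × 78 mm

M1 = 220 × 312 mm (from M0 by 1 halving).
M2: ⌊312/2⌋ × 220 = 156 × 220 mm
M3: ⌊220/2⌋ × 156 = 110 × 156 mm
M4: ⌊156/2⌋ × 110 = 78 × 110 mm
M5: ⌊110/2⌋ × 78 = 55 × 78 mm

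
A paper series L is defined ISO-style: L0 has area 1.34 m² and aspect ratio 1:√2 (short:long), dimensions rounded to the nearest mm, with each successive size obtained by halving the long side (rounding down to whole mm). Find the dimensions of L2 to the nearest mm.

Let L0's short side be w mm. w · w√2 = 1.34 m² = 1,340,000 mm², so w ≈ 973.4 mm and w√2 ≈ 1376.6 mm → L0 = 973 × 1377 mm.
L1: ⌊1377/2⌋ × 973 = 688 × 973 mm
L2: ⌊973/2⌋ × 688 = 486 × 688 mm

486 × 688 mm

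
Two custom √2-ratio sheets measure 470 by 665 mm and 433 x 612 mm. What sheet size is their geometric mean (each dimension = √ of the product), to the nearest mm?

Short side: √(470 · 433) = √203510 ≈ 451.1 → 451 mm
Long side: √(665 · 612) = √406980 ≈ 637.9 → 638 mm

451 × 638 mm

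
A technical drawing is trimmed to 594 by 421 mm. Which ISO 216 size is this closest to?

A2 (420 × 594 mm)

Aspect ratio 594/421 ≈ 1.411 — close to the ISO √2 ≈ 1.414.
In the A-series (A0 area = 1 m²): A2 = 420 × 594 mm.
Off by 1 mm total — nearest standard size.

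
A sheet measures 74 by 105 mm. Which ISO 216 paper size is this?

A7 (74 × 105 mm)

Aspect ratio 105/74 ≈ 1.419 — close to the ISO √2 ≈ 1.414.
In the A-series (A0 area = 1 m²): A7 = 74 × 105 mm.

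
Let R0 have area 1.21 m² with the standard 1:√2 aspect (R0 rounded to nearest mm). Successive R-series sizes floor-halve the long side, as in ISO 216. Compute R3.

327 × 462 mm

Let R0's short side be w mm. w · w√2 = 1.21 m² = 1,210,000 mm², so w ≈ 925.0 mm and w√2 ≈ 1308.1 mm → R0 = 925 × 1308 mm.
R1: ⌊1308/2⌋ × 925 = 654 × 925 mm
R2: ⌊925/2⌋ × 654 = 462 × 654 mm
R3: ⌊654/2⌋ × 462 = 327 × 462 mm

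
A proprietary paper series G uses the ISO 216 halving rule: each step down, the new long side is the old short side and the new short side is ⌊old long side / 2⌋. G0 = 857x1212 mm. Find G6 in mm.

G1: ⌊1212/2⌋ × 857 = 606 × 857 mm
G2: ⌊857/2⌋ × 606 = 428 × 606 mm
G3: ⌊606/2⌋ × 428 = 303 × 428 mm
G4: ⌊428/2⌋ × 303 = 214 × 303 mm
G5: ⌊303/2⌋ × 214 = 151 × 214 mm
G6: ⌊214/2⌋ × 151 = 107 × 151 mm

107 × 151 mm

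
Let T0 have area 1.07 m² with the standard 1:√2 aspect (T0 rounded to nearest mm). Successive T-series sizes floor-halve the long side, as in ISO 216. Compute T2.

Let T0's short side be w mm. w · w√2 = 1.07 m² = 1,070,000 mm², so w ≈ 869.8 mm and w√2 ≈ 1230.1 mm → T0 = 870 × 1230 mm.
T1: ⌊1230/2⌋ × 870 = 615 × 870 mm
T2: ⌊870/2⌋ × 615 = 435 × 615 mm

435 × 615 mm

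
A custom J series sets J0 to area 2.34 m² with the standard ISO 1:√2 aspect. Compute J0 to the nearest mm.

1286 × 1819 mm

Let the short side be w mm. Then w · w√2 = 2.34 m² = 2,340,000 mm².
w² = 2,340,000/√2, so w ≈ 1286.3 mm; long side = w√2 ≈ 1819.1 mm.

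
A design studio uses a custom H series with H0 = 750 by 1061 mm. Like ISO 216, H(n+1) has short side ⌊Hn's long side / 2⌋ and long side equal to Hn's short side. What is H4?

H1: ⌊1061/2⌋ × 750 = 530 × 750 mm
H2: ⌊750/2⌋ × 530 = 375 × 530 mm
H3: ⌊530/2⌋ × 375 = 265 × 375 mm
H4: ⌊375/2⌋ × 265 = 187 × 265 mm

187 × 265 mm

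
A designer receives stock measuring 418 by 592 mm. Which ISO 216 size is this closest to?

Aspect ratio 592/418 ≈ 1.416 — close to the ISO √2 ≈ 1.414.
In the A-series (A0 area = 1 m²): A2 = 420 × 594 mm.
Off by 4 mm total — nearest standard size.

A2 (420 × 594 mm)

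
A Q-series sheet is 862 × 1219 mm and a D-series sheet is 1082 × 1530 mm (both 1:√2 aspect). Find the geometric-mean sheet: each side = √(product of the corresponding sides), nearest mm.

966 × 1366 mm

Short side: √(862 · 1082) = √932684 ≈ 965.8 → 966 mm
Long side: √(1219 · 1530) = √1865070 ≈ 1365.7 → 1366 mm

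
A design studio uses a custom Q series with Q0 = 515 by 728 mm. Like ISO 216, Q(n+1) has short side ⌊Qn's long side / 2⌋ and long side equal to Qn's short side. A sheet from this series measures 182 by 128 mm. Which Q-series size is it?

Q4

Q0: 515 × 728 mm
Q1: 364 × 515 mm
Q2: 257 × 364 mm
Q3: 182 × 257 mm
Q4: 128 × 182 mm
Q5: 91 × 128 mm
→ matches Q4.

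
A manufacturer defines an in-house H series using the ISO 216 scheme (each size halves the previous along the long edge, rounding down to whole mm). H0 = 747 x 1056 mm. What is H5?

132 × 186 mm

H1: ⌊1056/2⌋ × 747 = 528 × 747 mm
H2: ⌊747/2⌋ × 528 = 373 × 528 mm
H3: ⌊528/2⌋ × 373 = 264 × 373 mm
H4: ⌊373/2⌋ × 264 = 186 × 264 mm
H5: ⌊264/2⌋ × 186 = 132 × 186 mm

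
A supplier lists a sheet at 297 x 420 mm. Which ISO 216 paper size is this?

Aspect ratio 420/297 ≈ 1.414 — close to the ISO √2 ≈ 1.414.
In the A-series (A0 area = 1 m²): A3 = 297 × 420 mm.

A3 (297 × 420 mm)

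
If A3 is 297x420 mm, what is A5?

148 × 210 mm

A4: ⌊420/2⌋ × 297 = 210 × 297 mm
A5: ⌊297/2⌋ × 210 = 148 × 210 mm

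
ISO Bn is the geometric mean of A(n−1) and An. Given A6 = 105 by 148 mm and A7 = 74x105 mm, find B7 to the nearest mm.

88 × 125 mm

Short side: √(105 · 74) = √7770 ≈ 88.1 → 88 mm
Long side: √(148 · 105) = √15540 ≈ 124.7 → 125 mm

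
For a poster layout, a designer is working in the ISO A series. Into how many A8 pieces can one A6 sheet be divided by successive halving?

A6 = 105 × 148 mm; A8 = 52 × 74 mm.
Each halving step doubles the count; 2 steps from A6 to A8.
2^2 = 4.

4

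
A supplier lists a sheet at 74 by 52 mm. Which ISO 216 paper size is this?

A8 (52 × 74 mm)

Aspect ratio 74/52 ≈ 1.423 — close to the ISO √2 ≈ 1.414.
In the A-series (A0 area = 1 m²): A8 = 52 × 74 mm.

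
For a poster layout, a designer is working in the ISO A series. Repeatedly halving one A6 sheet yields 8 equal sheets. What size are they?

8 = 2^3, so 3 halving steps.
A6 → A7 → … → A9 after 3 steps.

A9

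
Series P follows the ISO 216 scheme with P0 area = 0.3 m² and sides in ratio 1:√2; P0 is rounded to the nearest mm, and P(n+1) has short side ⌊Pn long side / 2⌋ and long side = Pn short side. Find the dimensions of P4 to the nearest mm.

115 × 162 mm

Let P0's short side be w mm. w · w√2 = 0.3 m² = 300,000 mm², so w ≈ 460.6 mm and w√2 ≈ 651.4 mm → P0 = 461 × 651 mm.
P1: ⌊651/2⌋ × 461 = 325 × 461 mm
P2: ⌊461/2⌋ × 325 = 230 × 325 mm
P3: ⌊325/2⌋ × 230 = 162 × 230 mm
P4: ⌊230/2⌋ × 162 = 115 × 162 mm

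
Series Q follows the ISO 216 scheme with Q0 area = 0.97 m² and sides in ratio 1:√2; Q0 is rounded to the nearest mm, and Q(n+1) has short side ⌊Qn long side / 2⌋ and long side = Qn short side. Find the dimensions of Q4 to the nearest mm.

Let Q0's short side be w mm. w · w√2 = 0.97 m² = 970,000 mm², so w ≈ 828.2 mm and w√2 ≈ 1171.2 mm → Q0 = 828 × 1171 mm.
Q1: ⌊1171/2⌋ × 828 = 585 × 828 mm
Q2: ⌊828/2⌋ × 585 = 414 × 585 mm
Q3: ⌊585/2⌋ × 414 = 292 × 414 mm
Q4: ⌊414/2⌋ × 292 = 207 × 292 mm

207 × 292 mm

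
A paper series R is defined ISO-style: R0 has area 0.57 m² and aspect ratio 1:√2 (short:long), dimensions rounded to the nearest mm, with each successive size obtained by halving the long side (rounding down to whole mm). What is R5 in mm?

112 × 158 mm

Let R0's short side be w mm. w · w√2 = 0.57 m² = 570,000 mm², so w ≈ 634.9 mm and w√2 ≈ 897.8 mm → R0 = 635 × 898 mm.
R1: ⌊898/2⌋ × 635 = 449 × 635 mm
R2: ⌊635/2⌋ × 449 = 317 × 449 mm
R3: ⌊449/2⌋ × 317 = 224 × 317 mm
R4: ⌊317/2⌋ × 224 = 158 × 224 mm
R5: ⌊224/2⌋ × 158 = 112 × 158 mm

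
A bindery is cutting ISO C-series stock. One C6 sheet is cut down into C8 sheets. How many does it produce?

Each ISO step halves the sheet: 1 × C6 → 2 × C7 → 4 × C8
From C6 to C8 is 2 halving steps: 2^2 = 4.

4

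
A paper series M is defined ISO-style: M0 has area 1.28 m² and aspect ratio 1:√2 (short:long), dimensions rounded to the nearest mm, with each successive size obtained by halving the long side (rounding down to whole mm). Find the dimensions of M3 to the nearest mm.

Let M0's short side be w mm. w · w√2 = 1.28 m² = 1,280,000 mm², so w ≈ 951.4 mm and w√2 ≈ 1345.4 mm → M0 = 951 × 1345 mm.
M1: ⌊1345/2⌋ × 951 = 672 × 951 mm
M2: ⌊951/2⌋ × 672 = 475 × 672 mm
M3: ⌊672/2⌋ × 475 = 336 × 475 mm

336 × 475 mm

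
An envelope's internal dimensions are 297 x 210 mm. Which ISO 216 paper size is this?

Aspect ratio 297/210 ≈ 1.414 — close to the ISO √2 ≈ 1.414.
In the A-series (A0 area = 1 m²): A4 = 210 × 297 mm.

A4 (210 × 297 mm)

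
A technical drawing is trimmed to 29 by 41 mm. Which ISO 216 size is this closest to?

Aspect ratio 41/29 ≈ 1.414 — close to the ISO √2 ≈ 1.414.
In the C-series (envelope sizes, between A and B): C10 = 28 × 40 mm.
Off by 2 mm total — nearest standard size.

C10 (28 × 40 mm)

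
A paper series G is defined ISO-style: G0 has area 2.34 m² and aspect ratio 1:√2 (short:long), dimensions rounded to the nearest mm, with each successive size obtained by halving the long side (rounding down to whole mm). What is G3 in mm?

Let G0's short side be w mm. w · w√2 = 2.34 m² = 2,340,000 mm², so w ≈ 1286.3 mm and w√2 ≈ 1819.1 mm → G0 = 1286 × 1819 mm.
G1: ⌊1819/2⌋ × 1286 = 909 × 1286 mm
G2: ⌊1286/2⌋ × 909 = 643 × 909 mm
G3: ⌊909/2⌋ × 643 = 454 × 643 mm

454 × 643 mm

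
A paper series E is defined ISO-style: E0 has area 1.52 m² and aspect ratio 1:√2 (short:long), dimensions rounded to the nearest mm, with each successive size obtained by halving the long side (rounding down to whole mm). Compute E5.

Let E0's short side be w mm. w · w√2 = 1.52 m² = 1,520,000 mm², so w ≈ 1036.7 mm and w√2 ≈ 1466.2 mm → E0 = 1037 × 1466 mm.
E1: ⌊1466/2⌋ × 1037 = 733 × 1037 mm
E2: ⌊1037/2⌋ × 733 = 518 × 733 mm
E3: ⌊733/2⌋ × 518 = 366 × 518 mm
E4: ⌊518/2⌋ × 366 = 259 × 366 mm
E5: ⌊366/2⌋ × 259 = 183 × 259 mm

183 × 259 mm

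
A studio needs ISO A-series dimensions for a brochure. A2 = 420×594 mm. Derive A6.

105 × 148 mm

A3: ⌊594/2⌋ × 420 = 297 × 420 mm
A4: ⌊420/2⌋ × 297 = 210 × 297 mm
A5: ⌊297/2⌋ × 210 = 148 × 210 mm
A6: ⌊210/2⌋ × 148 = 105 × 148 mm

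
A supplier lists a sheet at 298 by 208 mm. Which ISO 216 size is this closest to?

A4 (210 × 297 mm)

Aspect ratio 298/208 ≈ 1.433 (ISO target is √2 ≈ 1.414).
In the A-series (A0 area = 1 m²): A4 = 210 × 297 mm.
Off by 3 mm total — nearest standard size.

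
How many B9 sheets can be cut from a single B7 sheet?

4

Each ISO step halves the sheet: 1 × B7 → 2 × B8 → 4 × B9
From B7 to B9 is 2 halving steps: 2^2 = 4.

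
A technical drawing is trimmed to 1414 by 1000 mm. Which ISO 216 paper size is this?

Aspect ratio 1414/1000 ≈ 1.414 — close to the ISO √2 ≈ 1.414.
In the B-series (B0 = 1000 × 1414 mm): B0 = 1000 × 1414 mm.

B0 (1000 × 1414 mm)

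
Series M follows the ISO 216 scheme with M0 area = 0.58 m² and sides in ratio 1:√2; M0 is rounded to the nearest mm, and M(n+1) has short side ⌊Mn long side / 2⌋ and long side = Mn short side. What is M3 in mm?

226 × 320 mm

Let M0's short side be w mm. w · w√2 = 0.58 m² = 580,000 mm², so w ≈ 640.4 mm and w√2 ≈ 905.7 mm → M0 = 640 × 906 mm.
M1: ⌊906/2⌋ × 640 = 453 × 640 mm
M2: ⌊640/2⌋ × 453 = 320 × 453 mm
M3: ⌊453/2⌋ × 320 = 226 × 320 mm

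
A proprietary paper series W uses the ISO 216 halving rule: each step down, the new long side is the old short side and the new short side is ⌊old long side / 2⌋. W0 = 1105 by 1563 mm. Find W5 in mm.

195 × 276 mm

W1 = 781 × 1105 mm (from W0 by 1 halving).
W2: ⌊1105/2⌋ × 781 = 552 × 781 mm
W3: ⌊781/2⌋ × 552 = 390 × 552 mm
W4: ⌊552/2⌋ × 390 = 276 × 390 mm
W5: ⌊390/2⌋ × 276 = 195 × 276 mm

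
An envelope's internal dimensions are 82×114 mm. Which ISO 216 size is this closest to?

C7 (81 × 114 mm)

Aspect ratio 114/82 ≈ 1.390 (ISO target is √2 ≈ 1.414).
In the C-series (envelope sizes, between A and B): C7 = 81 × 114 mm.
Off by 1 mm total — nearest standard size.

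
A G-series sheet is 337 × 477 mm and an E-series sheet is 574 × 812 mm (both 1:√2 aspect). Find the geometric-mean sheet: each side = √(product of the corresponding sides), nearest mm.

440 × 622 mm

Short side: √(337 · 574) = √193438 ≈ 439.8 → 440 mm
Long side: √(477 · 812) = √387324 ≈ 622.4 → 622 mm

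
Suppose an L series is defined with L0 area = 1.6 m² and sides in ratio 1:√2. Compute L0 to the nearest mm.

1064 × 1504 mm

Let the short side be w mm. Then w · w√2 = 1.6 m² = 1,600,000 mm².
w² = 1,600,000/√2, so w ≈ 1063.7 mm; long side = w√2 ≈ 1504.2 mm.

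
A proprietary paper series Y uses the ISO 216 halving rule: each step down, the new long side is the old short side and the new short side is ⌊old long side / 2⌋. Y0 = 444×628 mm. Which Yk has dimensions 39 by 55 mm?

Y0: 444 × 628 mm
Y1: 314 × 444 mm
Y2: 222 × 314 mm
Y3: 157 × 222 mm
Y4: 111 × 157 mm
Y5: 78 × 111 mm
Y6: 55 × 78 mm
Y7: 39 × 55 mm
Y8: 27 × 39 mm
→ matches Y7.

Y7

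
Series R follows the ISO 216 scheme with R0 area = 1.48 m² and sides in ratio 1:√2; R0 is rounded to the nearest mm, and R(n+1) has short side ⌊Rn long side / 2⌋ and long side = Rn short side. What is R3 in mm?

361 × 511 mm

Let R0's short side be w mm. w · w√2 = 1.48 m² = 1,480,000 mm², so w ≈ 1023.0 mm and w√2 ≈ 1446.7 mm → R0 = 1023 × 1447 mm.
R1: ⌊1447/2⌋ × 1023 = 723 × 1023 mm
R2: ⌊1023/2⌋ × 723 = 511 × 723 mm
R3: ⌊723/2⌋ × 511 = 361 × 511 mm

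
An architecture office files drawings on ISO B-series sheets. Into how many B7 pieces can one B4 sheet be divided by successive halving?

Each ISO step halves the sheet: 1 × B4 → 2 × B5 → 4 × B6 → 8 × B7
From B4 to B7 is 3 halving steps: 2^3 = 8.

8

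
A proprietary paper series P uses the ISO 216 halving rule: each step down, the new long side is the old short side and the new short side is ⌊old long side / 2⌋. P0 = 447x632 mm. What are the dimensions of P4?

P1: ⌊632/2⌋ × 447 = 316 × 447 mm
P2: ⌊447/2⌋ × 316 = 223 × 316 mm
P3: ⌊316/2⌋ × 223 = 158 × 223 mm
P4: ⌊223/2⌋ × 158 = 111 × 158 mm

111 × 158 mm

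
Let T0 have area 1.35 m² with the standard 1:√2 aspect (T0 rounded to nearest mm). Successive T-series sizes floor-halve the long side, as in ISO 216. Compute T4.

Let T0's short side be w mm. w · w√2 = 1.35 m² = 1,350,000 mm², so w ≈ 977.0 mm and w√2 ≈ 1381.7 mm → T0 = 977 × 1382 mm.
T1: ⌊1382/2⌋ × 977 = 691 × 977 mm
T2: ⌊977/2⌋ × 691 = 488 × 691 mm
T3: ⌊691/2⌋ × 488 = 345 × 488 mm
T4: ⌊488/2⌋ × 345 = 244 × 345 mm

244 × 345 mm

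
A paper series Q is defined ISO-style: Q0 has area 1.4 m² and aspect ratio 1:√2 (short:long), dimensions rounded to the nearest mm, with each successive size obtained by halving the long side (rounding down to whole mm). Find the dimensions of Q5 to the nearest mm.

175 × 248 mm

Let Q0's short side be w mm. w · w√2 = 1.4 m² = 1,400,000 mm², so w ≈ 995.0 mm and w√2 ≈ 1407.1 mm → Q0 = 995 × 1407 mm.
Q1: ⌊1407/2⌋ × 995 = 703 × 995 mm
Q2: ⌊995/2⌋ × 703 = 497 × 703 mm
Q3: ⌊703/2⌋ × 497 = 351 × 497 mm
Q4: ⌊497/2⌋ × 351 = 248 × 351 mm
Q5: ⌊351/2⌋ × 248 = 175 × 248 mm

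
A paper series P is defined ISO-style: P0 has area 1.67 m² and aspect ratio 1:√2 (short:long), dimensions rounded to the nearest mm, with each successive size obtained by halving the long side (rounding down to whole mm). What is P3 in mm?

Let P0's short side be w mm. w · w√2 = 1.67 m² = 1,670,000 mm², so w ≈ 1086.7 mm and w√2 ≈ 1536.8 mm → P0 = 1087 × 1537 mm.
P1: ⌊1537/2⌋ × 1087 = 768 × 1087 mm
P2: ⌊1087/2⌋ × 768 = 543 × 768 mm
P3: ⌊768/2⌋ × 543 = 384 × 543 mm

384 × 543 mm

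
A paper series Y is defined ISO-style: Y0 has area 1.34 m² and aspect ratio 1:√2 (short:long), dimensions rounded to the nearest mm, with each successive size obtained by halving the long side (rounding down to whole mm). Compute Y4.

243 × 344 mm

Let Y0's short side be w mm. w · w√2 = 1.34 m² = 1,340,000 mm², so w ≈ 973.4 mm and w√2 ≈ 1376.6 mm → Y0 = 973 × 1377 mm.
Y1: ⌊1377/2⌋ × 973 = 688 × 973 mm
Y2: ⌊973/2⌋ × 688 = 486 × 688 mm
Y3: ⌊688/2⌋ × 486 = 344 × 486 mm
Y4: ⌊486/2⌋ × 344 = 243 × 344 mm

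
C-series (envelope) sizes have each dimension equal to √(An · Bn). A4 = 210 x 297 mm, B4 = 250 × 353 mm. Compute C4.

Short side: √(210 · 250) = √52500 ≈ 229.1 → 229 mm
Long side: √(297 · 353) = √104841 ≈ 323.8 → 324 mm

229 × 324 mm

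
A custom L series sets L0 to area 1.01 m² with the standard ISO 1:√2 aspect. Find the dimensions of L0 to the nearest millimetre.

845 × 1195 mm

Let the short side be w mm. Then w · w√2 = 1.01 m² = 1,010,000 mm².
w² = 1,010,000/√2, so w ≈ 845.1 mm; long side = w√2 ≈ 1195.1 mm.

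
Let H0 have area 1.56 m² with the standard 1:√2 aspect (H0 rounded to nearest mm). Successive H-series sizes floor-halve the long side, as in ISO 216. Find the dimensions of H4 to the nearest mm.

262 × 371 mm

Let H0's short side be w mm. w · w√2 = 1.56 m² = 1,560,000 mm², so w ≈ 1050.3 mm and w√2 ≈ 1485.3 mm → H0 = 1050 × 1485 mm.
H1: ⌊1485/2⌋ × 1050 = 742 × 1050 mm
H2: ⌊1050/2⌋ × 742 = 525 × 742 mm
H3: ⌊742/2⌋ × 525 = 371 × 525 mm
H4: ⌊525/2⌋ × 371 = 262 × 371 mm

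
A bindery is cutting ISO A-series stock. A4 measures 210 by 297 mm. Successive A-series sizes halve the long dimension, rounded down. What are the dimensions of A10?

A5: ⌊297/2⌋ × 210 = 148 × 210 mm
A6: ⌊210/2⌋ × 148 = 105 × 148 mm
A7: ⌊148/2⌋ × 105 = 74 × 105 mm
A8: ⌊105/2⌋ × 74 = 52 × 74 mm
A9: ⌊74/2⌋ × 52 = 37 × 52 mm
A10: ⌊52/2⌋ × 37 = 26 × 37 mm

26 × 37 mm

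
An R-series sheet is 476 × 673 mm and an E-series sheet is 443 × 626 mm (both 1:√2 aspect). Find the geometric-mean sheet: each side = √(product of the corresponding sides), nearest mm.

Short side: √(476 · 443) = √210868 ≈ 459.2 → 459 mm
Long side: √(673 · 626) = √421298 ≈ 649.1 → 649 mm

459 × 649 mm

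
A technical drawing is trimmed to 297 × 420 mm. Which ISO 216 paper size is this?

Aspect ratio 420/297 ≈ 1.414 — close to the ISO √2 ≈ 1.414.
In the A-series (A0 area = 1 m²): A3 = 297 × 420 mm.

A3 (297 × 420 mm)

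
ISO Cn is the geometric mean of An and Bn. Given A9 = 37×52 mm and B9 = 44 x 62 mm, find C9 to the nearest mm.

40 × 57 mm

Short side: √(37 · 44) = √1628 ≈ 40.3 → 40 mm
Long side: √(52 · 62) = √3224 ≈ 56.8 → 57 mm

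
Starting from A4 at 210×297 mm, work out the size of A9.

37 × 52 mm

A5: ⌊297/2⌋ × 210 = 148 × 210 mm
A6: ⌊210/2⌋ × 148 = 105 × 148 mm
A7: ⌊148/2⌋ × 105 = 74 × 105 mm
A8: ⌊105/2⌋ × 74 = 52 × 74 mm
A9: ⌊74/2⌋ × 52 = 37 × 52 mm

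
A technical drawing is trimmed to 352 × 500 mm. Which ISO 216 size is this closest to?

Aspect ratio 500/352 ≈ 1.420 — close to the ISO √2 ≈ 1.414.
In the B-series (B0 = 1000 × 1414 mm): B3 = 353 × 500 mm.
Off by 1 mm total — nearest standard size.

B3 (353 × 500 mm)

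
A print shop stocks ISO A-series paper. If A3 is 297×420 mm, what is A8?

A4: ⌊420/2⌋ × 297 = 210 × 297 mm
A5: ⌊297/2⌋ × 210 = 148 × 210 mm
A6: ⌊210/2⌋ × 148 = 105 × 148 mm
A7: ⌊148/2⌋ × 105 = 74 × 105 mm
A8: ⌊105/2⌋ × 74 = 52 × 74 mm

52 × 74 mm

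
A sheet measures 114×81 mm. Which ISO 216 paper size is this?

C7 (81 × 114 mm)

Aspect ratio 114/81 ≈ 1.407 — close to the ISO √2 ≈ 1.414.
In the C-series (envelope sizes, between A and B): C7 = 81 × 114 mm.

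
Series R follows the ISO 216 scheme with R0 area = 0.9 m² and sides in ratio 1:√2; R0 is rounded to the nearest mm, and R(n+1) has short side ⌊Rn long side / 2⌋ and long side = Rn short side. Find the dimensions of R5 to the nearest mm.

Let R0's short side be w mm. w · w√2 = 0.9 m² = 900,000 mm², so w ≈ 797.7 mm and w√2 ≈ 1128.2 mm → R0 = 798 × 1128 mm.
R1: ⌊1128/2⌋ × 798 = 564 × 798 mm
R2: ⌊798/2⌋ × 564 = 399 × 564 mm
R3: ⌊564/2⌋ × 399 = 282 × 399 mm
R4: ⌊399/2⌋ × 282 = 199 × 282 mm
R5: ⌊282/2⌋ × 199 = 141 × 199 mm

141 × 199 mm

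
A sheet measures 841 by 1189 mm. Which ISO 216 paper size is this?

Aspect ratio 1189/841 ≈ 1.414 — close to the ISO √2 ≈ 1.414.
In the A-series (A0 area = 1 m²): A0 = 841 × 1189 mm.

A0 (841 × 1189 mm)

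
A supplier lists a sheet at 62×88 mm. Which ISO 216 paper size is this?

B8 (62 × 88 mm)

Aspect ratio 88/62 ≈ 1.419 — close to the ISO √2 ≈ 1.414.
In the B-series (B0 = 1000 × 1414 mm): B8 = 62 × 88 mm.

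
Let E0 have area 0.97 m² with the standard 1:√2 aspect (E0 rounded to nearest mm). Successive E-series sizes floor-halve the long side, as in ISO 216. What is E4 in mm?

207 × 292 mm

Let E0's short side be w mm. w · w√2 = 0.97 m² = 970,000 mm², so w ≈ 828.2 mm and w√2 ≈ 1171.2 mm → E0 = 828 × 1171 mm.
E1: ⌊1171/2⌋ × 828 = 585 × 828 mm
E2: ⌊828/2⌋ × 585 = 414 × 585 mm
E3: ⌊585/2⌋ × 414 = 292 × 414 mm
E4: ⌊414/2⌋ × 292 = 207 × 292 mm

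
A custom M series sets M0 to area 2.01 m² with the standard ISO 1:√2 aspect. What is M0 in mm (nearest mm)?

Let the short side be w mm. Then w · w√2 = 2.01 m² = 2,010,000 mm².
w² = 2,010,000/√2, so w ≈ 1192.2 mm; long side = w√2 ≈ 1686.0 mm.

1192 × 1686 mm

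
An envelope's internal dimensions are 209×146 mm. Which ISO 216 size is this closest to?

A5 (148 × 210 mm)

Aspect ratio 209/146 ≈ 1.432 (ISO target is √2 ≈ 1.414).
In the A-series (A0 area = 1 m²): A5 = 148 × 210 mm.
Off by 3 mm total — nearest standard size.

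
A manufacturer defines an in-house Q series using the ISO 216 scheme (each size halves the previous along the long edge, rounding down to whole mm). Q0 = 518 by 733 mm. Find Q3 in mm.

183 × 259 mm

Q1: ⌊733/2⌋ × 518 = 366 × 518 mm
Q2: ⌊518/2⌋ × 366 = 259 × 366 mm
Q3: ⌊366/2⌋ × 259 = 183 × 259 mm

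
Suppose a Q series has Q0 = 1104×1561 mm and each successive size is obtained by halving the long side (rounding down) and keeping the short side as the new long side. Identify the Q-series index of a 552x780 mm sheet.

Q2

Q0: 1104 × 1561 mm
Q1: 780 × 1104 mm
Q2: 552 × 780 mm
Q3: 390 × 552 mm
→ matches Q2.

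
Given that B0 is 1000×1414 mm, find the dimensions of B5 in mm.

176 × 250 mm

B1: ⌊1414/2⌋ × 1000 = 707 × 1000 mm
B2: ⌊1000/2⌋ × 707 = 500 × 707 mm
B3: ⌊707/2⌋ × 500 = 353 × 500 mm
B4: ⌊500/2⌋ × 353 = 250 × 353 mm
B5: ⌊353/2⌋ × 250 = 176 × 250 mm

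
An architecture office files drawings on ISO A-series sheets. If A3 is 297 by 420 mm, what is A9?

A4: ⌊420/2⌋ × 297 = 210 × 297 mm
A5: ⌊297/2⌋ × 210 = 148 × 210 mm
A6: ⌊210/2⌋ × 148 = 105 × 148 mm
A7: ⌊148/2⌋ × 105 = 74 × 105 mm
A8: ⌊105/2⌋ × 74 = 52 × 74 mm
A9: ⌊74/2⌋ × 52 = 37 × 52 mm

37 × 52 mm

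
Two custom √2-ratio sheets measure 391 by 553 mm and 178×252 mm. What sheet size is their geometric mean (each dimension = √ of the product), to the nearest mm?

264 × 373 mm

Short side: √(391 · 178) = √69598 ≈ 263.8 → 264 mm
Long side: √(553 · 252) = √139356 ≈ 373.3 → 373 mm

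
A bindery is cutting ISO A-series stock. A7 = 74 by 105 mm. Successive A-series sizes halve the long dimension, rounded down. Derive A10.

26 × 37 mm

A8: ⌊105/2⌋ × 74 = 52 × 74 mm
A9: ⌊74/2⌋ × 52 = 37 × 52 mm
A10: ⌊52/2⌋ × 37 = 26 × 37 mm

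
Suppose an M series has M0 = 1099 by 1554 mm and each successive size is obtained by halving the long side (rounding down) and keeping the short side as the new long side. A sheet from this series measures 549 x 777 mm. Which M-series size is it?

M0: 1099 × 1554 mm
M1: 777 × 1099 mm
M2: 549 × 777 mm
M3: 388 × 549 mm
→ matches M2.

M2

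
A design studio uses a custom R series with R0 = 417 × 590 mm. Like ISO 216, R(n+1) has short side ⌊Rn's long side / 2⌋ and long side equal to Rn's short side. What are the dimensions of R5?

R1 = 295 × 417 mm (from R0 by 1 halving).
R2: ⌊417/2⌋ × 295 = 208 × 295 mm
R3: ⌊295/2⌋ × 208 = 147 × 208 mm
R4: ⌊208/2⌋ × 147 = 104 × 147 mm
R5: ⌊147/2⌋ × 104 = 73 × 104 mm

73 × 104 mm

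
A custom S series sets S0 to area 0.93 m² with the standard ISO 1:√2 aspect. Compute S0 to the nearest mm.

Let the short side be w mm. Then w · w√2 = 0.93 m² = 930,000 mm².
w² = 930,000/√2, so w ≈ 810.9 mm; long side = w√2 ≈ 1146.8 mm.

811 × 1147 mm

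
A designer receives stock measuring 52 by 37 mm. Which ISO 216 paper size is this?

A9 (37 × 52 mm)

Aspect ratio 52/37 ≈ 1.405 — close to the ISO √2 ≈ 1.414.
In the A-series (A0 area = 1 m²): A9 = 37 × 52 mm.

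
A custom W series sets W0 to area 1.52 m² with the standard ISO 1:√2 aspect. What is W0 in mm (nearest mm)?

Let the short side be w mm. Then w · w√2 = 1.52 m² = 1,520,000 mm².
w² = 1,520,000/√2, so w ≈ 1036.7 mm; long side = w√2 ≈ 1466.2 mm.

1037 × 1466 mm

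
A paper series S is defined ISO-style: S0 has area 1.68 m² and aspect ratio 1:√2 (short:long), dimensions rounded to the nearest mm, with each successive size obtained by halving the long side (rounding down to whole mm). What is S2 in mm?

545 × 770 mm

Let S0's short side be w mm. w · w√2 = 1.68 m² = 1,680,000 mm², so w ≈ 1089.9 mm and w√2 ≈ 1541.4 mm → S0 = 1090 × 1541 mm.
S1: ⌊1541/2⌋ × 1090 = 770 × 1090 mm
S2: ⌊1090/2⌋ × 770 = 545 × 770 mm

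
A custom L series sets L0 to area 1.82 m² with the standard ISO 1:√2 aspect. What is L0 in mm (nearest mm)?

1134 × 1604 mm

Let the short side be w mm. Then w · w√2 = 1.82 m² = 1,820,000 mm².
w² = 1,820,000/√2, so w ≈ 1134.4 mm; long side = w√2 ≈ 1604.3 mm.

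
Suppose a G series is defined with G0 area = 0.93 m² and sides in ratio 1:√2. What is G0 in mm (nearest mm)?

811 × 1147 mm

Let the short side be w mm. Then w · w√2 = 0.93 m² = 930,000 mm².
w² = 930,000/√2, so w ≈ 810.9 mm; long side = w√2 ≈ 1146.8 mm.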